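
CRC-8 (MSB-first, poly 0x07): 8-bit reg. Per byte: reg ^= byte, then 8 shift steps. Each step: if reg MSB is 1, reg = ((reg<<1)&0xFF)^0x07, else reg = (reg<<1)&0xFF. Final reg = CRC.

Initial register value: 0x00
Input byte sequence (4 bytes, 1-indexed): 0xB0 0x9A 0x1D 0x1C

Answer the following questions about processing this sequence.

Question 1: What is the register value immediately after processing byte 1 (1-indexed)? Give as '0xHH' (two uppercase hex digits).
Answer: 0x19

Derivation:
After byte 1 (0xB0): reg=0x19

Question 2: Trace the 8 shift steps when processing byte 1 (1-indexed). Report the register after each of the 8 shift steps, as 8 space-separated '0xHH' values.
Register before byte 1: 0x00
After XOR with byte 0xB0: 0xB0

Answer: 0x67 0xCE 0x9B 0x31 0x62 0xC4 0x8F 0x19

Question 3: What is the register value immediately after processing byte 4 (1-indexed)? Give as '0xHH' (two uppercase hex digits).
After byte 1 (0xB0): reg=0x19
After byte 2 (0x9A): reg=0x80
After byte 3 (0x1D): reg=0xDA
After byte 4 (0x1C): reg=0x5C

Answer: 0x5C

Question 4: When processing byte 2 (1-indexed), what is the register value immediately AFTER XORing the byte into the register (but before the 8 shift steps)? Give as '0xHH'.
Register before byte 2: 0x19
Byte 2: 0x9A
0x19 XOR 0x9A = 0x83

Answer: 0x83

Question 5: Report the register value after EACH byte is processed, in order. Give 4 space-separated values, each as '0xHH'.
0x19 0x80 0xDA 0x5C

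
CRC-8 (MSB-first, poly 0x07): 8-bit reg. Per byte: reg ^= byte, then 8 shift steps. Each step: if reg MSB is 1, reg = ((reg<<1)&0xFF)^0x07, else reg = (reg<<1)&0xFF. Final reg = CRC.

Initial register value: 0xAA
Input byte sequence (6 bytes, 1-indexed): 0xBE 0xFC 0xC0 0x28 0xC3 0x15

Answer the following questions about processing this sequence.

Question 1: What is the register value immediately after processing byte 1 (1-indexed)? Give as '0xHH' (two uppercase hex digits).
Answer: 0x6C

Derivation:
After byte 1 (0xBE): reg=0x6C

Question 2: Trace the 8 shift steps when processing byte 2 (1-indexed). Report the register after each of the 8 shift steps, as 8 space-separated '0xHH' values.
Answer: 0x27 0x4E 0x9C 0x3F 0x7E 0xFC 0xFF 0xF9

Derivation:
After byte 1 (0xBE): reg=0x6C
Register before byte 2: 0x6C
After XOR with byte 0xFC: 0x90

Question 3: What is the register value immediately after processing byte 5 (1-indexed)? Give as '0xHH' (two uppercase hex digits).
After byte 1 (0xBE): reg=0x6C
After byte 2 (0xFC): reg=0xF9
After byte 3 (0xC0): reg=0xAF
After byte 4 (0x28): reg=0x9C
After byte 5 (0xC3): reg=0x9A

Answer: 0x9A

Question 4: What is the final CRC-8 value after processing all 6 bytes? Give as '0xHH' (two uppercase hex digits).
After byte 1 (0xBE): reg=0x6C
After byte 2 (0xFC): reg=0xF9
After byte 3 (0xC0): reg=0xAF
After byte 4 (0x28): reg=0x9C
After byte 5 (0xC3): reg=0x9A
After byte 6 (0x15): reg=0xA4

Answer: 0xA4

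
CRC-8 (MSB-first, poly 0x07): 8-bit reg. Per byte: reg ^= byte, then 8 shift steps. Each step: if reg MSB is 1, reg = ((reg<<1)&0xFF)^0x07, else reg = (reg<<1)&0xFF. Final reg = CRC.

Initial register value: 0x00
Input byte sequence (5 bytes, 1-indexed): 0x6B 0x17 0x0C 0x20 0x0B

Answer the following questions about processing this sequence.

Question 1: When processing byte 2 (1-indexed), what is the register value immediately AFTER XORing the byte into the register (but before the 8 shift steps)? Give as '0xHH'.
Answer: 0x01

Derivation:
Register before byte 2: 0x16
Byte 2: 0x17
0x16 XOR 0x17 = 0x01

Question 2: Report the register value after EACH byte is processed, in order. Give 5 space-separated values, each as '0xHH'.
0x16 0x07 0x31 0x77 0x73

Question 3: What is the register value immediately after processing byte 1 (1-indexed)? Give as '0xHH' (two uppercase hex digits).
Answer: 0x16

Derivation:
After byte 1 (0x6B): reg=0x16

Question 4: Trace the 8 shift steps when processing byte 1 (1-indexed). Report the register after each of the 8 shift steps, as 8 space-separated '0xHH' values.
Answer: 0xD6 0xAB 0x51 0xA2 0x43 0x86 0x0B 0x16

Derivation:
Register before byte 1: 0x00
After XOR with byte 0x6B: 0x6B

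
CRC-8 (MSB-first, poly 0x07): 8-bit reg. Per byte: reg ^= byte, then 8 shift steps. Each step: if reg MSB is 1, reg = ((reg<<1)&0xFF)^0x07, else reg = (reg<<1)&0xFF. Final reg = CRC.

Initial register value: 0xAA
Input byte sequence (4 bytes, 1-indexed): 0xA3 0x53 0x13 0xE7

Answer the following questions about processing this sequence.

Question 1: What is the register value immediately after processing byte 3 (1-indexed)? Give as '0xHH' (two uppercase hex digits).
After byte 1 (0xA3): reg=0x3F
After byte 2 (0x53): reg=0x03
After byte 3 (0x13): reg=0x70

Answer: 0x70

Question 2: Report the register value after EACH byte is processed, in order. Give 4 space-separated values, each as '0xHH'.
0x3F 0x03 0x70 0xEC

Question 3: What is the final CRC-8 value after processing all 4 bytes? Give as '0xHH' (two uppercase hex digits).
After byte 1 (0xA3): reg=0x3F
After byte 2 (0x53): reg=0x03
After byte 3 (0x13): reg=0x70
After byte 4 (0xE7): reg=0xEC

Answer: 0xEC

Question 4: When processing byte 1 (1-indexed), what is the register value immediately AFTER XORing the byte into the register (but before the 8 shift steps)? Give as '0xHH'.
Answer: 0x09

Derivation:
Register before byte 1: 0xAA
Byte 1: 0xA3
0xAA XOR 0xA3 = 0x09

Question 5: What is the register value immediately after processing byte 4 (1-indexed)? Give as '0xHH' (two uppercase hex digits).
Answer: 0xEC

Derivation:
After byte 1 (0xA3): reg=0x3F
After byte 2 (0x53): reg=0x03
After byte 3 (0x13): reg=0x70
After byte 4 (0xE7): reg=0xEC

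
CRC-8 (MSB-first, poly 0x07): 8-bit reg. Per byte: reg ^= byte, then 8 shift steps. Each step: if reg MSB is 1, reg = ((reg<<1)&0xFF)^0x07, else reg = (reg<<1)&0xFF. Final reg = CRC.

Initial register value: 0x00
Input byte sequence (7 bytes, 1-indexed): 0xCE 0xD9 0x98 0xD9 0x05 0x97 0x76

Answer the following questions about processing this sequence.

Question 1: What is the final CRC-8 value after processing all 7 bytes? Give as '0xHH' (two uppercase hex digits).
Answer: 0x53

Derivation:
After byte 1 (0xCE): reg=0x64
After byte 2 (0xD9): reg=0x3A
After byte 3 (0x98): reg=0x67
After byte 4 (0xD9): reg=0x33
After byte 5 (0x05): reg=0x82
After byte 6 (0x97): reg=0x6B
After byte 7 (0x76): reg=0x53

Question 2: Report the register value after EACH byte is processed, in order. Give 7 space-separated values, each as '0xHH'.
0x64 0x3A 0x67 0x33 0x82 0x6B 0x53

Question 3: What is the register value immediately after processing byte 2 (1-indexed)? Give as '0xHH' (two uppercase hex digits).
After byte 1 (0xCE): reg=0x64
After byte 2 (0xD9): reg=0x3A

Answer: 0x3A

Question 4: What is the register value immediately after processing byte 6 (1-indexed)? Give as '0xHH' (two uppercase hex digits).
Answer: 0x6B

Derivation:
After byte 1 (0xCE): reg=0x64
After byte 2 (0xD9): reg=0x3A
After byte 3 (0x98): reg=0x67
After byte 4 (0xD9): reg=0x33
After byte 5 (0x05): reg=0x82
After byte 6 (0x97): reg=0x6B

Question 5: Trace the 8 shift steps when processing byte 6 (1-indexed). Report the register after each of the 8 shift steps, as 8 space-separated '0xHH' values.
After byte 1 (0xCE): reg=0x64
After byte 2 (0xD9): reg=0x3A
After byte 3 (0x98): reg=0x67
After byte 4 (0xD9): reg=0x33
After byte 5 (0x05): reg=0x82
Register before byte 6: 0x82
After XOR with byte 0x97: 0x15

Answer: 0x2A 0x54 0xA8 0x57 0xAE 0x5B 0xB6 0x6B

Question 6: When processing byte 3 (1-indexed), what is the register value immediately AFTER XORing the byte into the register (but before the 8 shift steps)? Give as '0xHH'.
Register before byte 3: 0x3A
Byte 3: 0x98
0x3A XOR 0x98 = 0xA2

Answer: 0xA2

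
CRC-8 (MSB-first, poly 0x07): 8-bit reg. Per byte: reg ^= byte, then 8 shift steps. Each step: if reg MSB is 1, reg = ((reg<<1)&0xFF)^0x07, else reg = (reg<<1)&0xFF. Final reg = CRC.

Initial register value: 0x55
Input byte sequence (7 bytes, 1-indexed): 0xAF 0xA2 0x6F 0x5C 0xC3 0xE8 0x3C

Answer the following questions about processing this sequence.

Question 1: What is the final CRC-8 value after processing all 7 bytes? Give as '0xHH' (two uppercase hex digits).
Answer: 0x8C

Derivation:
After byte 1 (0xAF): reg=0xE8
After byte 2 (0xA2): reg=0xF1
After byte 3 (0x6F): reg=0xD3
After byte 4 (0x5C): reg=0xA4
After byte 5 (0xC3): reg=0x32
After byte 6 (0xE8): reg=0x08
After byte 7 (0x3C): reg=0x8C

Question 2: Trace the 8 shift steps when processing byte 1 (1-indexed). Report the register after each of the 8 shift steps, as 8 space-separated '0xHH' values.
Answer: 0xF3 0xE1 0xC5 0x8D 0x1D 0x3A 0x74 0xE8

Derivation:
Register before byte 1: 0x55
After XOR with byte 0xAF: 0xFA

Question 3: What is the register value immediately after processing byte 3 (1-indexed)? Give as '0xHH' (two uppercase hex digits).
After byte 1 (0xAF): reg=0xE8
After byte 2 (0xA2): reg=0xF1
After byte 3 (0x6F): reg=0xD3

Answer: 0xD3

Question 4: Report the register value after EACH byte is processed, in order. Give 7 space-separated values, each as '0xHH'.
0xE8 0xF1 0xD3 0xA4 0x32 0x08 0x8C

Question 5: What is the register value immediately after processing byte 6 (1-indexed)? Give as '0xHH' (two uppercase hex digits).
Answer: 0x08

Derivation:
After byte 1 (0xAF): reg=0xE8
After byte 2 (0xA2): reg=0xF1
After byte 3 (0x6F): reg=0xD3
After byte 4 (0x5C): reg=0xA4
After byte 5 (0xC3): reg=0x32
After byte 6 (0xE8): reg=0x08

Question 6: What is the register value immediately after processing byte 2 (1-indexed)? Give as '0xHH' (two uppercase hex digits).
Answer: 0xF1

Derivation:
After byte 1 (0xAF): reg=0xE8
After byte 2 (0xA2): reg=0xF1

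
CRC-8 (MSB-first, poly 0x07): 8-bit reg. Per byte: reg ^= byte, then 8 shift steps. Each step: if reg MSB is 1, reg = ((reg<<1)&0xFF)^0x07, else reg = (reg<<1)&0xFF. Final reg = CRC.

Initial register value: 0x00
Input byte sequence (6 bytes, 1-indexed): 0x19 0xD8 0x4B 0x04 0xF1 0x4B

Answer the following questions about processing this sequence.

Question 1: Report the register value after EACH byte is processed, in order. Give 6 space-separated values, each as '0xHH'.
0x4F 0xEC 0x7C 0x6F 0xD3 0xC1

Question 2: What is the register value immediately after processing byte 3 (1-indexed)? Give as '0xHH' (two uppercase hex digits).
Answer: 0x7C

Derivation:
After byte 1 (0x19): reg=0x4F
After byte 2 (0xD8): reg=0xEC
After byte 3 (0x4B): reg=0x7C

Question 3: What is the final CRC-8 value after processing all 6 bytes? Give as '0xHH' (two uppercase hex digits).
Answer: 0xC1

Derivation:
After byte 1 (0x19): reg=0x4F
After byte 2 (0xD8): reg=0xEC
After byte 3 (0x4B): reg=0x7C
After byte 4 (0x04): reg=0x6F
After byte 5 (0xF1): reg=0xD3
After byte 6 (0x4B): reg=0xC1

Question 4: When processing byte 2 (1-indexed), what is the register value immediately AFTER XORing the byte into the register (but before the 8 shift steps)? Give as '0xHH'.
Register before byte 2: 0x4F
Byte 2: 0xD8
0x4F XOR 0xD8 = 0x97

Answer: 0x97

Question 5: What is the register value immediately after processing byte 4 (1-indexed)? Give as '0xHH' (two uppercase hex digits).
After byte 1 (0x19): reg=0x4F
After byte 2 (0xD8): reg=0xEC
After byte 3 (0x4B): reg=0x7C
After byte 4 (0x04): reg=0x6F

Answer: 0x6F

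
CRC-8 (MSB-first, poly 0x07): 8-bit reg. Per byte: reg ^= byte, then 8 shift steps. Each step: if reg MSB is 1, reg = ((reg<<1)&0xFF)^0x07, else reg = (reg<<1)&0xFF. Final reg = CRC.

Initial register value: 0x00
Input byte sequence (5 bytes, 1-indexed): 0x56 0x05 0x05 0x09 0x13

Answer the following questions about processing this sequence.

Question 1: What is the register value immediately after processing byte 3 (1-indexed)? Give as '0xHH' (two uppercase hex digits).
Answer: 0x03

Derivation:
After byte 1 (0x56): reg=0xA5
After byte 2 (0x05): reg=0x69
After byte 3 (0x05): reg=0x03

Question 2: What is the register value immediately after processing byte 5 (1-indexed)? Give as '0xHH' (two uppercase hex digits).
After byte 1 (0x56): reg=0xA5
After byte 2 (0x05): reg=0x69
After byte 3 (0x05): reg=0x03
After byte 4 (0x09): reg=0x36
After byte 5 (0x13): reg=0xFB

Answer: 0xFB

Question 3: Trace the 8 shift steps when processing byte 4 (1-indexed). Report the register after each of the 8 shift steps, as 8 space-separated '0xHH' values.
After byte 1 (0x56): reg=0xA5
After byte 2 (0x05): reg=0x69
After byte 3 (0x05): reg=0x03
Register before byte 4: 0x03
After XOR with byte 0x09: 0x0A

Answer: 0x14 0x28 0x50 0xA0 0x47 0x8E 0x1B 0x36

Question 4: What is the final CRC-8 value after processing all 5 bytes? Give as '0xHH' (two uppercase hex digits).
Answer: 0xFB

Derivation:
After byte 1 (0x56): reg=0xA5
After byte 2 (0x05): reg=0x69
After byte 3 (0x05): reg=0x03
After byte 4 (0x09): reg=0x36
After byte 5 (0x13): reg=0xFB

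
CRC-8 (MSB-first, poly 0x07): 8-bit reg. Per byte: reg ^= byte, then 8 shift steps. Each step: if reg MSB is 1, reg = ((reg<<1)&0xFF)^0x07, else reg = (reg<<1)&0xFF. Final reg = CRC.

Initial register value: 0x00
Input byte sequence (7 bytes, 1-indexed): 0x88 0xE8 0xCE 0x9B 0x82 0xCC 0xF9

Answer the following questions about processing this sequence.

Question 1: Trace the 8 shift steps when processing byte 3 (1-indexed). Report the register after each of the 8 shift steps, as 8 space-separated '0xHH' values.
After byte 1 (0x88): reg=0xB1
After byte 2 (0xE8): reg=0x88
Register before byte 3: 0x88
After XOR with byte 0xCE: 0x46

Answer: 0x8C 0x1F 0x3E 0x7C 0xF8 0xF7 0xE9 0xD5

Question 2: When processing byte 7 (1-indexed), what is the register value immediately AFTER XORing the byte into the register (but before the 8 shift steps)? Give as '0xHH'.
Register before byte 7: 0x5C
Byte 7: 0xF9
0x5C XOR 0xF9 = 0xA5

Answer: 0xA5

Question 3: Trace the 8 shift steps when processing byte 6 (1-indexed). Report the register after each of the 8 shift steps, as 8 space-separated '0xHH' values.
Answer: 0x8B 0x11 0x22 0x44 0x88 0x17 0x2E 0x5C

Derivation:
After byte 1 (0x88): reg=0xB1
After byte 2 (0xE8): reg=0x88
After byte 3 (0xCE): reg=0xD5
After byte 4 (0x9B): reg=0xED
After byte 5 (0x82): reg=0x0A
Register before byte 6: 0x0A
After XOR with byte 0xCC: 0xC6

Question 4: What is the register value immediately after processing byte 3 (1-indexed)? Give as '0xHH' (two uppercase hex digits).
Answer: 0xD5

Derivation:
After byte 1 (0x88): reg=0xB1
After byte 2 (0xE8): reg=0x88
After byte 3 (0xCE): reg=0xD5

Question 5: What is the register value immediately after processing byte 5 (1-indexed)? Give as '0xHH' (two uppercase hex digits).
After byte 1 (0x88): reg=0xB1
After byte 2 (0xE8): reg=0x88
After byte 3 (0xCE): reg=0xD5
After byte 4 (0x9B): reg=0xED
After byte 5 (0x82): reg=0x0A

Answer: 0x0A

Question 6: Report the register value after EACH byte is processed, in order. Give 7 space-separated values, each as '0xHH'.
0xB1 0x88 0xD5 0xED 0x0A 0x5C 0x72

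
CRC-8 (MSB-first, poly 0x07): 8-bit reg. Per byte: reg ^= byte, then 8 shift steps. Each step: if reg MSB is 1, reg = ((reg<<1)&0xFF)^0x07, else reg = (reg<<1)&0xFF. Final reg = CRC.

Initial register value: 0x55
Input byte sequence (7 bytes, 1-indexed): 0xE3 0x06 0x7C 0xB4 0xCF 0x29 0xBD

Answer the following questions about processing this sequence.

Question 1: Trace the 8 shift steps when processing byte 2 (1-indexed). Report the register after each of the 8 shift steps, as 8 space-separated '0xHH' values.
After byte 1 (0xE3): reg=0x0B
Register before byte 2: 0x0B
After XOR with byte 0x06: 0x0D

Answer: 0x1A 0x34 0x68 0xD0 0xA7 0x49 0x92 0x23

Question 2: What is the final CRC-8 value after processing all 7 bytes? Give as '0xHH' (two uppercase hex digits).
After byte 1 (0xE3): reg=0x0B
After byte 2 (0x06): reg=0x23
After byte 3 (0x7C): reg=0x9A
After byte 4 (0xB4): reg=0xCA
After byte 5 (0xCF): reg=0x1B
After byte 6 (0x29): reg=0x9E
After byte 7 (0xBD): reg=0xE9

Answer: 0xE9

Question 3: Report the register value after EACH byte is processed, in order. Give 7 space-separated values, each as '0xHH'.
0x0B 0x23 0x9A 0xCA 0x1B 0x9E 0xE9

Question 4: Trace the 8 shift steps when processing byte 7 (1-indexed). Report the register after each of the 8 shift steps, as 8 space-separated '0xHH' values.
After byte 1 (0xE3): reg=0x0B
After byte 2 (0x06): reg=0x23
After byte 3 (0x7C): reg=0x9A
After byte 4 (0xB4): reg=0xCA
After byte 5 (0xCF): reg=0x1B
After byte 6 (0x29): reg=0x9E
Register before byte 7: 0x9E
After XOR with byte 0xBD: 0x23

Answer: 0x46 0x8C 0x1F 0x3E 0x7C 0xF8 0xF7 0xE9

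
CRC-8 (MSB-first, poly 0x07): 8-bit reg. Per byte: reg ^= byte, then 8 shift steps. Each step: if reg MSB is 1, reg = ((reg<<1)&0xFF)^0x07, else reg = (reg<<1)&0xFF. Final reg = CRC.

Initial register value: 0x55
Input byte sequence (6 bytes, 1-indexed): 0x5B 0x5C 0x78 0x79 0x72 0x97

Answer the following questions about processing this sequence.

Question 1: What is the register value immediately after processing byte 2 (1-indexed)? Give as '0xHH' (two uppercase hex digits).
After byte 1 (0x5B): reg=0x2A
After byte 2 (0x5C): reg=0x45

Answer: 0x45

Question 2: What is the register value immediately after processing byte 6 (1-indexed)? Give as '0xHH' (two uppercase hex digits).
After byte 1 (0x5B): reg=0x2A
After byte 2 (0x5C): reg=0x45
After byte 3 (0x78): reg=0xB3
After byte 4 (0x79): reg=0x78
After byte 5 (0x72): reg=0x36
After byte 6 (0x97): reg=0x6E

Answer: 0x6E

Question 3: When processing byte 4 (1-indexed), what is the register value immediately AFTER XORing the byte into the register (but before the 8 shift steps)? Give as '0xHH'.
Register before byte 4: 0xB3
Byte 4: 0x79
0xB3 XOR 0x79 = 0xCA

Answer: 0xCA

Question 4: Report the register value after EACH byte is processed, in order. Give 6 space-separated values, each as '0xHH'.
0x2A 0x45 0xB3 0x78 0x36 0x6E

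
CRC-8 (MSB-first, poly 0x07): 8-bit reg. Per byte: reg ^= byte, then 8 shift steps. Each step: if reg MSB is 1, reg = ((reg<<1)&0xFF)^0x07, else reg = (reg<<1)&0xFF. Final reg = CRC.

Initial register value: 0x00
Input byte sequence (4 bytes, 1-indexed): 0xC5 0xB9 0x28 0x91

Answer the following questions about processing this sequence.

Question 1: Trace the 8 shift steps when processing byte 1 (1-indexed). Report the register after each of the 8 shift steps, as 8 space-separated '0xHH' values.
Register before byte 1: 0x00
After XOR with byte 0xC5: 0xC5

Answer: 0x8D 0x1D 0x3A 0x74 0xE8 0xD7 0xA9 0x55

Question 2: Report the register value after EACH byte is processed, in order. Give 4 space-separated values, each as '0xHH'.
0x55 0x8A 0x67 0xCC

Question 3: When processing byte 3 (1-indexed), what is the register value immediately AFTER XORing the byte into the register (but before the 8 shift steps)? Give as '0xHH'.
Answer: 0xA2

Derivation:
Register before byte 3: 0x8A
Byte 3: 0x28
0x8A XOR 0x28 = 0xA2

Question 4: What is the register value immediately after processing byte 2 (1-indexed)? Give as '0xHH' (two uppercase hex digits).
After byte 1 (0xC5): reg=0x55
After byte 2 (0xB9): reg=0x8A

Answer: 0x8A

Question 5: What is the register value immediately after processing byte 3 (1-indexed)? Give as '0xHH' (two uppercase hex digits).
Answer: 0x67

Derivation:
After byte 1 (0xC5): reg=0x55
After byte 2 (0xB9): reg=0x8A
After byte 3 (0x28): reg=0x67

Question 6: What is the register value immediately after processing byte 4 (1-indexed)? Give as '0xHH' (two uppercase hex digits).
After byte 1 (0xC5): reg=0x55
After byte 2 (0xB9): reg=0x8A
After byte 3 (0x28): reg=0x67
After byte 4 (0x91): reg=0xCC

Answer: 0xCC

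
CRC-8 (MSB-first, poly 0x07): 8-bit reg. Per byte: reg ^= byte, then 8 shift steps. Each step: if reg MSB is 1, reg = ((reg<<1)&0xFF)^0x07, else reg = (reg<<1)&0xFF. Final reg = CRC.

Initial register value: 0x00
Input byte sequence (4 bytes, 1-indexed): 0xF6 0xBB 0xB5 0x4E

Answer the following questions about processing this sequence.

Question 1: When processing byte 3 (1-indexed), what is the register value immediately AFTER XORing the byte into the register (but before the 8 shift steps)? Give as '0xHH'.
Register before byte 3: 0x42
Byte 3: 0xB5
0x42 XOR 0xB5 = 0xF7

Answer: 0xF7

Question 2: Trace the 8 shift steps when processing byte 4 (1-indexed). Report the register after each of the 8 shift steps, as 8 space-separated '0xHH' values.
After byte 1 (0xF6): reg=0xCC
After byte 2 (0xBB): reg=0x42
After byte 3 (0xB5): reg=0xCB
Register before byte 4: 0xCB
After XOR with byte 0x4E: 0x85

Answer: 0x0D 0x1A 0x34 0x68 0xD0 0xA7 0x49 0x92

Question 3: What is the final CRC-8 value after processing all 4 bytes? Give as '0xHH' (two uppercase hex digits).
After byte 1 (0xF6): reg=0xCC
After byte 2 (0xBB): reg=0x42
After byte 3 (0xB5): reg=0xCB
After byte 4 (0x4E): reg=0x92

Answer: 0x92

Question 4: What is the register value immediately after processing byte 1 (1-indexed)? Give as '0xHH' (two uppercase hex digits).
After byte 1 (0xF6): reg=0xCC

Answer: 0xCC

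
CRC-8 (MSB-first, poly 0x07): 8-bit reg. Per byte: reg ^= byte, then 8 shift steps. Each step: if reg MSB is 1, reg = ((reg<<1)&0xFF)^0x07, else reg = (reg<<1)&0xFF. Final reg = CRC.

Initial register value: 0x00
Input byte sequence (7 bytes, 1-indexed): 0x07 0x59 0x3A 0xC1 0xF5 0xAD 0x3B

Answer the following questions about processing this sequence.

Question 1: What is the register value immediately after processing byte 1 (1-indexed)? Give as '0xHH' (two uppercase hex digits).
After byte 1 (0x07): reg=0x15

Answer: 0x15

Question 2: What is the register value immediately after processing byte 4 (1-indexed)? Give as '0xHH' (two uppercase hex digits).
After byte 1 (0x07): reg=0x15
After byte 2 (0x59): reg=0xE3
After byte 3 (0x3A): reg=0x01
After byte 4 (0xC1): reg=0x4E

Answer: 0x4E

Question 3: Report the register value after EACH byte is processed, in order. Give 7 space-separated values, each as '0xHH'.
0x15 0xE3 0x01 0x4E 0x28 0x92 0x56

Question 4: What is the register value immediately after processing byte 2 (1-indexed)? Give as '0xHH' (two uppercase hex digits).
Answer: 0xE3

Derivation:
After byte 1 (0x07): reg=0x15
After byte 2 (0x59): reg=0xE3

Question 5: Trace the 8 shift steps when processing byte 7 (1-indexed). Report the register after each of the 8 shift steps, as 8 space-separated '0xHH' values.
After byte 1 (0x07): reg=0x15
After byte 2 (0x59): reg=0xE3
After byte 3 (0x3A): reg=0x01
After byte 4 (0xC1): reg=0x4E
After byte 5 (0xF5): reg=0x28
After byte 6 (0xAD): reg=0x92
Register before byte 7: 0x92
After XOR with byte 0x3B: 0xA9

Answer: 0x55 0xAA 0x53 0xA6 0x4B 0x96 0x2B 0x56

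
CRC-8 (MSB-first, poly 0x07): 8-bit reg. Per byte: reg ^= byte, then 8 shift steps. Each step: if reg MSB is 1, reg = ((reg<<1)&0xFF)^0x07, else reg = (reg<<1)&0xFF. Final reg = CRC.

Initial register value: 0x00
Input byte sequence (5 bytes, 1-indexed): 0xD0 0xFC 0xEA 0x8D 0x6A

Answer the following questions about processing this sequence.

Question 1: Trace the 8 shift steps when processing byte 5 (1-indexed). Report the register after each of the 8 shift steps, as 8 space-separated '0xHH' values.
Answer: 0xB4 0x6F 0xDE 0xBB 0x71 0xE2 0xC3 0x81

Derivation:
After byte 1 (0xD0): reg=0x3E
After byte 2 (0xFC): reg=0x40
After byte 3 (0xEA): reg=0x5F
After byte 4 (0x8D): reg=0x30
Register before byte 5: 0x30
After XOR with byte 0x6A: 0x5A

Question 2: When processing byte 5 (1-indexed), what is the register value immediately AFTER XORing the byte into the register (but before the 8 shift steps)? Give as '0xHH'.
Register before byte 5: 0x30
Byte 5: 0x6A
0x30 XOR 0x6A = 0x5A

Answer: 0x5A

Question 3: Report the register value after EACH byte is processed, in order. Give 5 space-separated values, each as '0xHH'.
0x3E 0x40 0x5F 0x30 0x81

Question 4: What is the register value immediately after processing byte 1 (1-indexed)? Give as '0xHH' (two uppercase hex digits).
Answer: 0x3E

Derivation:
After byte 1 (0xD0): reg=0x3E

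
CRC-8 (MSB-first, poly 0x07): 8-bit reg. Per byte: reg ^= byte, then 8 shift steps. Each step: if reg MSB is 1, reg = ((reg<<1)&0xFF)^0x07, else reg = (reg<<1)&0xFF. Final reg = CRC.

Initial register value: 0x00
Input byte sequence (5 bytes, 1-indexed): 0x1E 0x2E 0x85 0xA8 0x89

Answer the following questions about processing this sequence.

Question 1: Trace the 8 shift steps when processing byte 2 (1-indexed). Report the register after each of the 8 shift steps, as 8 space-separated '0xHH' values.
Answer: 0xE8 0xD7 0xA9 0x55 0xAA 0x53 0xA6 0x4B

Derivation:
After byte 1 (0x1E): reg=0x5A
Register before byte 2: 0x5A
After XOR with byte 0x2E: 0x74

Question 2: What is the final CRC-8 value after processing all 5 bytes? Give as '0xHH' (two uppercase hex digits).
After byte 1 (0x1E): reg=0x5A
After byte 2 (0x2E): reg=0x4B
After byte 3 (0x85): reg=0x64
After byte 4 (0xA8): reg=0x6A
After byte 5 (0x89): reg=0xA7

Answer: 0xA7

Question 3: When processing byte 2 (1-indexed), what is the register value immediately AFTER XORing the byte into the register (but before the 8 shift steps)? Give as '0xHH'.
Answer: 0x74

Derivation:
Register before byte 2: 0x5A
Byte 2: 0x2E
0x5A XOR 0x2E = 0x74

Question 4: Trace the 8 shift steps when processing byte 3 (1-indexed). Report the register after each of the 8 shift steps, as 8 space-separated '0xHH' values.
After byte 1 (0x1E): reg=0x5A
After byte 2 (0x2E): reg=0x4B
Register before byte 3: 0x4B
After XOR with byte 0x85: 0xCE

Answer: 0x9B 0x31 0x62 0xC4 0x8F 0x19 0x32 0x64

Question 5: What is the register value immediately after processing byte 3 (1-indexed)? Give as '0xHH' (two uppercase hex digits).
Answer: 0x64

Derivation:
After byte 1 (0x1E): reg=0x5A
After byte 2 (0x2E): reg=0x4B
After byte 3 (0x85): reg=0x64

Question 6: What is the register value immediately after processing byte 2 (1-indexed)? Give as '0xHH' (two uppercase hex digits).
After byte 1 (0x1E): reg=0x5A
After byte 2 (0x2E): reg=0x4B

Answer: 0x4B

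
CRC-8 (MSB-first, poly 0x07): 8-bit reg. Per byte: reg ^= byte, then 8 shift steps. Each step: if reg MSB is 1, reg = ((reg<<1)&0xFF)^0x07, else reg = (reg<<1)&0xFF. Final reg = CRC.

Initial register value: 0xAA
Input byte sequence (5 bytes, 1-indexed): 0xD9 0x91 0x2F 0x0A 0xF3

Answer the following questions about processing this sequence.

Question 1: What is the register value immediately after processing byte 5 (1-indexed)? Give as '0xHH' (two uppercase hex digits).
After byte 1 (0xD9): reg=0x5E
After byte 2 (0x91): reg=0x63
After byte 3 (0x2F): reg=0xE3
After byte 4 (0x0A): reg=0x91
After byte 5 (0xF3): reg=0x29

Answer: 0x29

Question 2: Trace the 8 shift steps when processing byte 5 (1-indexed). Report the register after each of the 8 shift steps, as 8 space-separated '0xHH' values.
Answer: 0xC4 0x8F 0x19 0x32 0x64 0xC8 0x97 0x29

Derivation:
After byte 1 (0xD9): reg=0x5E
After byte 2 (0x91): reg=0x63
After byte 3 (0x2F): reg=0xE3
After byte 4 (0x0A): reg=0x91
Register before byte 5: 0x91
After XOR with byte 0xF3: 0x62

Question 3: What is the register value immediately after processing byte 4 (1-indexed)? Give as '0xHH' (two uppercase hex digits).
Answer: 0x91

Derivation:
After byte 1 (0xD9): reg=0x5E
After byte 2 (0x91): reg=0x63
After byte 3 (0x2F): reg=0xE3
After byte 4 (0x0A): reg=0x91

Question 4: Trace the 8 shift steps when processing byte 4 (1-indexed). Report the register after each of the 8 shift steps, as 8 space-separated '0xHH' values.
After byte 1 (0xD9): reg=0x5E
After byte 2 (0x91): reg=0x63
After byte 3 (0x2F): reg=0xE3
Register before byte 4: 0xE3
After XOR with byte 0x0A: 0xE9

Answer: 0xD5 0xAD 0x5D 0xBA 0x73 0xE6 0xCB 0x91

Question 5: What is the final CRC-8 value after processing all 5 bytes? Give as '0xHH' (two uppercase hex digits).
Answer: 0x29

Derivation:
After byte 1 (0xD9): reg=0x5E
After byte 2 (0x91): reg=0x63
After byte 3 (0x2F): reg=0xE3
After byte 4 (0x0A): reg=0x91
After byte 5 (0xF3): reg=0x29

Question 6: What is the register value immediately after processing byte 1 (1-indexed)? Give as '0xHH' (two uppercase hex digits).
Answer: 0x5E

Derivation:
After byte 1 (0xD9): reg=0x5E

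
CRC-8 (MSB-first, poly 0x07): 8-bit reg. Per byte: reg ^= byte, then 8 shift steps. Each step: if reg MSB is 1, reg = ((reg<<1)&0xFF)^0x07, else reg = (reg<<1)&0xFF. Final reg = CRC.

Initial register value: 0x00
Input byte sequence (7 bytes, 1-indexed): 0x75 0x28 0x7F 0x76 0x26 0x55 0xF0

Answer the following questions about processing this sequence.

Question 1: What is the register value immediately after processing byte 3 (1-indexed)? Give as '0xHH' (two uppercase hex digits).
After byte 1 (0x75): reg=0x4C
After byte 2 (0x28): reg=0x3B
After byte 3 (0x7F): reg=0xDB

Answer: 0xDB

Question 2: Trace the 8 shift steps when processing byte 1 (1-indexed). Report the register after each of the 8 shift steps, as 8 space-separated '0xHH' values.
Answer: 0xEA 0xD3 0xA1 0x45 0x8A 0x13 0x26 0x4C

Derivation:
Register before byte 1: 0x00
After XOR with byte 0x75: 0x75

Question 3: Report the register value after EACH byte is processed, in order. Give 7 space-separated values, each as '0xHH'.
0x4C 0x3B 0xDB 0x4A 0x03 0xA5 0xAC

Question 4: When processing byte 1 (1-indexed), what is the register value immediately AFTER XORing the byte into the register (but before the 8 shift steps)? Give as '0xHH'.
Answer: 0x75

Derivation:
Register before byte 1: 0x00
Byte 1: 0x75
0x00 XOR 0x75 = 0x75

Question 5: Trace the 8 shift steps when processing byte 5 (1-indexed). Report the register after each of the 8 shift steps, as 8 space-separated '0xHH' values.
After byte 1 (0x75): reg=0x4C
After byte 2 (0x28): reg=0x3B
After byte 3 (0x7F): reg=0xDB
After byte 4 (0x76): reg=0x4A
Register before byte 5: 0x4A
After XOR with byte 0x26: 0x6C

Answer: 0xD8 0xB7 0x69 0xD2 0xA3 0x41 0x82 0x03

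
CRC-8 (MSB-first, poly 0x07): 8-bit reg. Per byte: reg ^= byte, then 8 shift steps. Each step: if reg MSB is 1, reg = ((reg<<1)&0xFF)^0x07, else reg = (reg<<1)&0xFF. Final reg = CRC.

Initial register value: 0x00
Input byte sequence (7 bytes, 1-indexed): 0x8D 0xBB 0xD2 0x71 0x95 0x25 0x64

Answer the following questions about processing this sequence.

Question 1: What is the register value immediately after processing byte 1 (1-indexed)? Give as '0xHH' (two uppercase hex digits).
After byte 1 (0x8D): reg=0xAA

Answer: 0xAA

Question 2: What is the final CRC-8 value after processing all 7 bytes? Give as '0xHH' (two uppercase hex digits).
After byte 1 (0x8D): reg=0xAA
After byte 2 (0xBB): reg=0x77
After byte 3 (0xD2): reg=0x72
After byte 4 (0x71): reg=0x09
After byte 5 (0x95): reg=0xDD
After byte 6 (0x25): reg=0xE6
After byte 7 (0x64): reg=0x87

Answer: 0x87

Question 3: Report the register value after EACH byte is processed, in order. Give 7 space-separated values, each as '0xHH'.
0xAA 0x77 0x72 0x09 0xDD 0xE6 0x87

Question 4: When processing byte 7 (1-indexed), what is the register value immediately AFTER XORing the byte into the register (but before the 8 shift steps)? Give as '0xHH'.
Register before byte 7: 0xE6
Byte 7: 0x64
0xE6 XOR 0x64 = 0x82

Answer: 0x82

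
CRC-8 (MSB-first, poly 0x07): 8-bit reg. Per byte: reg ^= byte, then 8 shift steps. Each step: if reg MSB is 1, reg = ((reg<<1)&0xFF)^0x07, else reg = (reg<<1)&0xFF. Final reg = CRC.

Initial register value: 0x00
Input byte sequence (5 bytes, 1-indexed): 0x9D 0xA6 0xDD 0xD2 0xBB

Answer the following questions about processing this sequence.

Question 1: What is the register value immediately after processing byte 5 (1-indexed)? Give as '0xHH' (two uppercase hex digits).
Answer: 0xDC

Derivation:
After byte 1 (0x9D): reg=0xDA
After byte 2 (0xA6): reg=0x73
After byte 3 (0xDD): reg=0x43
After byte 4 (0xD2): reg=0xFE
After byte 5 (0xBB): reg=0xDC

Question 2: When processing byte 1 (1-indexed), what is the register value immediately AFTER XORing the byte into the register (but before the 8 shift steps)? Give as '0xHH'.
Register before byte 1: 0x00
Byte 1: 0x9D
0x00 XOR 0x9D = 0x9D

Answer: 0x9D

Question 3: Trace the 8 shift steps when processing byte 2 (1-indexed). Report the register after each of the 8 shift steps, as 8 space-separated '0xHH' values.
Answer: 0xF8 0xF7 0xE9 0xD5 0xAD 0x5D 0xBA 0x73

Derivation:
After byte 1 (0x9D): reg=0xDA
Register before byte 2: 0xDA
After XOR with byte 0xA6: 0x7C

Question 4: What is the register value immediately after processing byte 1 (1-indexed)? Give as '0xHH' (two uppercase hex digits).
Answer: 0xDA

Derivation:
After byte 1 (0x9D): reg=0xDA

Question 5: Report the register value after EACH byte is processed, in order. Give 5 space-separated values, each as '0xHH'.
0xDA 0x73 0x43 0xFE 0xDC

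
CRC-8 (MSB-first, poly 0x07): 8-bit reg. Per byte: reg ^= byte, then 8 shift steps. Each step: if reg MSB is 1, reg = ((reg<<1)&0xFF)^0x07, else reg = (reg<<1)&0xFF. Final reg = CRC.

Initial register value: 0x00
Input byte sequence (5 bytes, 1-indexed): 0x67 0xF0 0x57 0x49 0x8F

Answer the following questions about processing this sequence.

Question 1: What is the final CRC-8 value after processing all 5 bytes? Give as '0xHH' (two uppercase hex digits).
Answer: 0xF6

Derivation:
After byte 1 (0x67): reg=0x32
After byte 2 (0xF0): reg=0x40
After byte 3 (0x57): reg=0x65
After byte 4 (0x49): reg=0xC4
After byte 5 (0x8F): reg=0xF6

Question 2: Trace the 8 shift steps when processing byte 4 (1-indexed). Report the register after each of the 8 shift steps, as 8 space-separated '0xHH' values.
Answer: 0x58 0xB0 0x67 0xCE 0x9B 0x31 0x62 0xC4

Derivation:
After byte 1 (0x67): reg=0x32
After byte 2 (0xF0): reg=0x40
After byte 3 (0x57): reg=0x65
Register before byte 4: 0x65
After XOR with byte 0x49: 0x2C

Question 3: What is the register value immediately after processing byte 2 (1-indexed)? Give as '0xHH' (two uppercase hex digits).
After byte 1 (0x67): reg=0x32
After byte 2 (0xF0): reg=0x40

Answer: 0x40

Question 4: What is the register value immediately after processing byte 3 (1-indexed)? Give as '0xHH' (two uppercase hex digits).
After byte 1 (0x67): reg=0x32
After byte 2 (0xF0): reg=0x40
After byte 3 (0x57): reg=0x65

Answer: 0x65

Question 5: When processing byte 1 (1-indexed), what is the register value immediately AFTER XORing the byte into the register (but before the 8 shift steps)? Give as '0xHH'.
Register before byte 1: 0x00
Byte 1: 0x67
0x00 XOR 0x67 = 0x67

Answer: 0x67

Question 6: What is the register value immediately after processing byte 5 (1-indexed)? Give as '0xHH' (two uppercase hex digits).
After byte 1 (0x67): reg=0x32
After byte 2 (0xF0): reg=0x40
After byte 3 (0x57): reg=0x65
After byte 4 (0x49): reg=0xC4
After byte 5 (0x8F): reg=0xF6

Answer: 0xF6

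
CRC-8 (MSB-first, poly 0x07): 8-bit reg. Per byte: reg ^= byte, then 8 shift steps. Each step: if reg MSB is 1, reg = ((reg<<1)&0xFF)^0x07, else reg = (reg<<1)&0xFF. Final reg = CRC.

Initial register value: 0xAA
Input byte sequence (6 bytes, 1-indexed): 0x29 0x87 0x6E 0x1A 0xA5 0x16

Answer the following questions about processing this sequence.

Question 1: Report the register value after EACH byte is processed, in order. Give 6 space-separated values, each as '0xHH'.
0x80 0x15 0x66 0x73 0x2C 0xA6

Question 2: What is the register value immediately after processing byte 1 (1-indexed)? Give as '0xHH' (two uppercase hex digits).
After byte 1 (0x29): reg=0x80

Answer: 0x80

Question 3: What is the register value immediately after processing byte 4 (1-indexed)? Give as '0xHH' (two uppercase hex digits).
Answer: 0x73

Derivation:
After byte 1 (0x29): reg=0x80
After byte 2 (0x87): reg=0x15
After byte 3 (0x6E): reg=0x66
After byte 4 (0x1A): reg=0x73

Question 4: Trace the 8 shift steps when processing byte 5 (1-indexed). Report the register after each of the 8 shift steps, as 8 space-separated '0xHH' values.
Answer: 0xAB 0x51 0xA2 0x43 0x86 0x0B 0x16 0x2C

Derivation:
After byte 1 (0x29): reg=0x80
After byte 2 (0x87): reg=0x15
After byte 3 (0x6E): reg=0x66
After byte 4 (0x1A): reg=0x73
Register before byte 5: 0x73
After XOR with byte 0xA5: 0xD6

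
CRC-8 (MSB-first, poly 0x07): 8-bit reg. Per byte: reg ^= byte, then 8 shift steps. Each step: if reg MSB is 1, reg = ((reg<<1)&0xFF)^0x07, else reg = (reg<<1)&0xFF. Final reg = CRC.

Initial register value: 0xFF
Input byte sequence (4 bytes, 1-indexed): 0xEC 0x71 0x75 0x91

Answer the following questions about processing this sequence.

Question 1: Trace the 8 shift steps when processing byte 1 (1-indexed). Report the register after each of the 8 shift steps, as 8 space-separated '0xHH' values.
Answer: 0x26 0x4C 0x98 0x37 0x6E 0xDC 0xBF 0x79

Derivation:
Register before byte 1: 0xFF
After XOR with byte 0xEC: 0x13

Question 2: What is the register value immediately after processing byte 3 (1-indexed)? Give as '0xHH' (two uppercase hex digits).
Answer: 0xE4

Derivation:
After byte 1 (0xEC): reg=0x79
After byte 2 (0x71): reg=0x38
After byte 3 (0x75): reg=0xE4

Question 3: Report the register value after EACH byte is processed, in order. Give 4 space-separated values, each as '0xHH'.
0x79 0x38 0xE4 0x4C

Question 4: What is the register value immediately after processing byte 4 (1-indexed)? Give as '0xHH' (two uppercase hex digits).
Answer: 0x4C

Derivation:
After byte 1 (0xEC): reg=0x79
After byte 2 (0x71): reg=0x38
After byte 3 (0x75): reg=0xE4
After byte 4 (0x91): reg=0x4C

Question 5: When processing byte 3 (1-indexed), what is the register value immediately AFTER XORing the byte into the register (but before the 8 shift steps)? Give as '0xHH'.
Register before byte 3: 0x38
Byte 3: 0x75
0x38 XOR 0x75 = 0x4D

Answer: 0x4D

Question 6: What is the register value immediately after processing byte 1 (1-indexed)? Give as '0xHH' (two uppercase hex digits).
Answer: 0x79

Derivation:
After byte 1 (0xEC): reg=0x79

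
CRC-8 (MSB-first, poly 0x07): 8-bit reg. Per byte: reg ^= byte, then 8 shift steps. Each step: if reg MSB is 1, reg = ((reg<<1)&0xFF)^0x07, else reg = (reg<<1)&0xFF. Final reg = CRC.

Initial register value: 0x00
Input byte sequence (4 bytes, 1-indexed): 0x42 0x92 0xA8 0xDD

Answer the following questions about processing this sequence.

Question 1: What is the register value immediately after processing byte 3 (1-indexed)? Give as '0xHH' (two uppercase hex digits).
After byte 1 (0x42): reg=0xC9
After byte 2 (0x92): reg=0x86
After byte 3 (0xA8): reg=0xCA

Answer: 0xCA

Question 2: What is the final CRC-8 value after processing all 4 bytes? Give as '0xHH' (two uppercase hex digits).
Answer: 0x65

Derivation:
After byte 1 (0x42): reg=0xC9
After byte 2 (0x92): reg=0x86
After byte 3 (0xA8): reg=0xCA
After byte 4 (0xDD): reg=0x65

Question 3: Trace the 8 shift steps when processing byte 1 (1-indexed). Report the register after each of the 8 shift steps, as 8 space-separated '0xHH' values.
Register before byte 1: 0x00
After XOR with byte 0x42: 0x42

Answer: 0x84 0x0F 0x1E 0x3C 0x78 0xF0 0xE7 0xC9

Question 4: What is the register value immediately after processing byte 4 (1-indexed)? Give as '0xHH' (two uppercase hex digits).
After byte 1 (0x42): reg=0xC9
After byte 2 (0x92): reg=0x86
After byte 3 (0xA8): reg=0xCA
After byte 4 (0xDD): reg=0x65

Answer: 0x65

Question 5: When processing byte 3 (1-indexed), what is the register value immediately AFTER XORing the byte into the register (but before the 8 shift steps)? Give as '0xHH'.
Register before byte 3: 0x86
Byte 3: 0xA8
0x86 XOR 0xA8 = 0x2E

Answer: 0x2E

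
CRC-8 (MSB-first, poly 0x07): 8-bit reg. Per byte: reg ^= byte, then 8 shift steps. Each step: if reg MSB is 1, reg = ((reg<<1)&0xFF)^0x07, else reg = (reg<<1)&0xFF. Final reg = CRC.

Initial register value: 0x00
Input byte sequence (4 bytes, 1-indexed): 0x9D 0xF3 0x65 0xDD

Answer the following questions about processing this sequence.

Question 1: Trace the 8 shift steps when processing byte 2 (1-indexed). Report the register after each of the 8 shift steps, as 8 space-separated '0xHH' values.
Answer: 0x52 0xA4 0x4F 0x9E 0x3B 0x76 0xEC 0xDF

Derivation:
After byte 1 (0x9D): reg=0xDA
Register before byte 2: 0xDA
After XOR with byte 0xF3: 0x29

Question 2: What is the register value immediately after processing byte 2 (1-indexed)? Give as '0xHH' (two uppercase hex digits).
Answer: 0xDF

Derivation:
After byte 1 (0x9D): reg=0xDA
After byte 2 (0xF3): reg=0xDF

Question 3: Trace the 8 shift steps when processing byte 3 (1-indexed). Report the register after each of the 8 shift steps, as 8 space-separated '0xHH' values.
Answer: 0x73 0xE6 0xCB 0x91 0x25 0x4A 0x94 0x2F

Derivation:
After byte 1 (0x9D): reg=0xDA
After byte 2 (0xF3): reg=0xDF
Register before byte 3: 0xDF
After XOR with byte 0x65: 0xBA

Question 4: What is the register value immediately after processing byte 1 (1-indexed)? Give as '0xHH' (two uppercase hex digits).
Answer: 0xDA

Derivation:
After byte 1 (0x9D): reg=0xDA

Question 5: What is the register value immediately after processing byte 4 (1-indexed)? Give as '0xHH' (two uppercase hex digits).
Answer: 0xD0

Derivation:
After byte 1 (0x9D): reg=0xDA
After byte 2 (0xF3): reg=0xDF
After byte 3 (0x65): reg=0x2F
After byte 4 (0xDD): reg=0xD0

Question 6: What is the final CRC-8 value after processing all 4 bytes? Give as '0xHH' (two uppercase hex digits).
Answer: 0xD0

Derivation:
After byte 1 (0x9D): reg=0xDA
After byte 2 (0xF3): reg=0xDF
After byte 3 (0x65): reg=0x2F
After byte 4 (0xDD): reg=0xD0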